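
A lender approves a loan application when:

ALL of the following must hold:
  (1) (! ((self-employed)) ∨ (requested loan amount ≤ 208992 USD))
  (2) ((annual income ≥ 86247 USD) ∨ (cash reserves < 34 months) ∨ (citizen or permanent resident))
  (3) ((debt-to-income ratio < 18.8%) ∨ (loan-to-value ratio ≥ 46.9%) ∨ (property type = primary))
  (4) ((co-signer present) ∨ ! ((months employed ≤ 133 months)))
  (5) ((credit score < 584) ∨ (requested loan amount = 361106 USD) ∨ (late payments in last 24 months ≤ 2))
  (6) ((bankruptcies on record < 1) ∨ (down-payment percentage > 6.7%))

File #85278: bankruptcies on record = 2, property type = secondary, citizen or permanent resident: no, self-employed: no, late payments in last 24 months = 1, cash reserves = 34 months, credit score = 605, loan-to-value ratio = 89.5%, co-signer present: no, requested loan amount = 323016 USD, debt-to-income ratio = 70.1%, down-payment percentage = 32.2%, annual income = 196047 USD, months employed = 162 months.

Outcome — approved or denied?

Atomic conditions:
  self-employed: no → false
  requested loan amount ≤ 208992 USD: 323016 ≤ 208992 is false
  annual income ≥ 86247 USD: 196047 ≥ 86247 is true
  cash reserves < 34 months: 34 < 34 is false
  citizen or permanent resident: no → false
  debt-to-income ratio < 18.8%: 70.1 < 18.8 is false
  loan-to-value ratio ≥ 46.9%: 89.5 ≥ 46.9 is true
  property type = primary: secondary == primary is false
  co-signer present: no → false
  months employed ≤ 133 months: 162 ≤ 133 is false
  credit score < 584: 605 < 584 is false
  requested loan amount = 361106 USD: 323016 == 361106 is false
  late payments in last 24 months ≤ 2: 1 ≤ 2 is true
  bankruptcies on record < 1: 2 < 1 is false
  down-payment percentage > 6.7%: 32.2 > 6.7 is true
Combine:
[1.1] NOT false = true
[1] true OR false = true
[2] true OR false OR false = true
[3] false OR true OR false = true
[4.2] NOT false = true
[4] false OR true = true
[5] false OR false OR true = true
[6] false OR true = true
[root] true AND true AND true AND true AND true AND true = true
Overall: true → approved

Approved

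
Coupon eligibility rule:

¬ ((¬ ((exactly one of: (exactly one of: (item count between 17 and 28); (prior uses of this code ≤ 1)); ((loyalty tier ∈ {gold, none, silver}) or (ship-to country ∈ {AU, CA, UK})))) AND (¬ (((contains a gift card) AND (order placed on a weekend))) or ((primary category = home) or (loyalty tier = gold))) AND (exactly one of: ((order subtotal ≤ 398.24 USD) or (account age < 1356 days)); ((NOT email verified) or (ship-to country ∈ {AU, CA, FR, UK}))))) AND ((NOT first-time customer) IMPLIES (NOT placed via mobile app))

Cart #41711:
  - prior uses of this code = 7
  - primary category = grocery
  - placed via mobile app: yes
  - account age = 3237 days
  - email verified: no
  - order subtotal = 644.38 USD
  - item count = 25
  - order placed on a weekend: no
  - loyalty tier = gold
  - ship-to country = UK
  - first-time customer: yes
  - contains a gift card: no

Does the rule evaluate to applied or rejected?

Rejected

Atomic conditions:
  item count between 17 and 28: 25 in [17, 28] is true
  prior uses of this code ≤ 1: 7 ≤ 1 is false
  loyalty tier ∈ {gold, none, silver}: gold is in the set → true
  ship-to country ∈ {AU, CA, UK}: UK is in the set → true
  contains a gift card: no → false
  order placed on a weekend: no → false
  primary category = home: grocery == home is false
  loyalty tier = gold: gold == gold is true
  order subtotal ≤ 398.24 USD: 644.38 ≤ 398.24 is false
  account age < 1356 days: 3237 < 1356 is false
  NOT email verified: no → true
  ship-to country ∈ {AU, CA, FR, UK}: UK is in the set → true
  NOT first-time customer: yes → false
  NOT placed via mobile app: yes → false
Combine:
[1.1.1.1.1] exactly-one(true, false) = true
[1.1.1.1.2] true OR true = true
[1.1.1.1] exactly-one(true, true) = false
[1.1.1] NOT false = true
[1.1.2.1.1] false AND false = false
[1.1.2.1] NOT false = true
[1.1.2.2] false OR true = true
[1.1.2] true OR true = true
[1.1.3.1] false OR false = false
[1.1.3.2] true OR true = true
[1.1.3] exactly-one(false, true) = true
[1.1] true AND true AND true = true
[1] NOT true = false
[2] false → false (antecedent false ⇒ implication holds) = true
[root] false AND true = false
Overall: false → rejected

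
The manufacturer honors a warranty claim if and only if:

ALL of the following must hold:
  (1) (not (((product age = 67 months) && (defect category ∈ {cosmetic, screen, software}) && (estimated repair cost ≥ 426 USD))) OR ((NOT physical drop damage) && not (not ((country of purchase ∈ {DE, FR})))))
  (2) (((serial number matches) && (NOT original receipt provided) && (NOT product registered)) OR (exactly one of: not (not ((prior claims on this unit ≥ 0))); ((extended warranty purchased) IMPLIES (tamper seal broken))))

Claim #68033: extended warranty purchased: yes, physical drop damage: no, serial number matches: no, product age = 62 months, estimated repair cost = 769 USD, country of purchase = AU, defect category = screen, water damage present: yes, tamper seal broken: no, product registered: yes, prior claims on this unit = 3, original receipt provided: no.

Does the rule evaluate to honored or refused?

Atomic conditions:
  product age = 67 months: 62 == 67 is false
  defect category ∈ {cosmetic, screen, software}: screen is in the set → true
  estimated repair cost ≥ 426 USD: 769 ≥ 426 is true
  NOT physical drop damage: no → true
  country of purchase ∈ {DE, FR}: AU is not in the set → false
  serial number matches: no → false
  NOT original receipt provided: no → true
  NOT product registered: yes → false
  prior claims on this unit ≥ 0: 3 ≥ 0 is true
  extended warranty purchased: yes → true
  tamper seal broken: no → false
Combine:
[1.1.1] false AND true AND true = false
[1.1] NOT false = true
[1.2.2.1] NOT false = true
[1.2.2] NOT true = false
[1.2] true AND false = false
[1] true OR false = true
[2.1] false AND true AND false = false
[2.2.1.1] NOT true = false
[2.2.1] NOT false = true
[2.2.2] true → false = false
[2.2] exactly-one(true, false) = true
[2] false OR true = true
[root] true AND true = true
Overall: true → honored

Honored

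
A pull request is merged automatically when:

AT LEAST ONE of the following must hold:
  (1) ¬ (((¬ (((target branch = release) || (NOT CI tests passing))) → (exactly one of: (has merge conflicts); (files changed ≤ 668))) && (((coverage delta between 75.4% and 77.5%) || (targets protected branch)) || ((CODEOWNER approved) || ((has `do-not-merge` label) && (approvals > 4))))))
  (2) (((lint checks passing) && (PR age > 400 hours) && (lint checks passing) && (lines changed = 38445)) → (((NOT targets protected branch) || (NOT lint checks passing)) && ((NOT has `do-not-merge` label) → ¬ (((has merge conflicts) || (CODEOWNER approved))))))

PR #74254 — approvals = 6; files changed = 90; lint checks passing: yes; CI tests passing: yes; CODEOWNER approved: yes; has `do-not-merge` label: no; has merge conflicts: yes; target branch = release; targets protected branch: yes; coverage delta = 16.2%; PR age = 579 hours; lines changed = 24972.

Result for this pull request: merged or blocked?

Merged

Atomic conditions:
  target branch = release: release == release is true
  NOT CI tests passing: yes → false
  has merge conflicts: yes → true
  files changed ≤ 668: 90 ≤ 668 is true
  coverage delta between 75.4% and 77.5%: 16.2 in [75.4, 77.5] is false
  targets protected branch: yes → true
  CODEOWNER approved: yes → true
  has `do-not-merge` label: no → false
  approvals > 4: 6 > 4 is true
  lint checks passing: yes → true
  PR age > 400 hours: 579 > 400 is true
  lines changed = 38445: 24972 == 38445 is false
  NOT targets protected branch: yes → false
  NOT lint checks passing: yes → false
  NOT has `do-not-merge` label: no → true
Combine:
[1.1.1.1.1] true OR false = true
[1.1.1.1] NOT true = false
[1.1.1.2] exactly-one(true, true) = false
[1.1.1] false → false (antecedent false ⇒ implication holds) = true
[1.1.2.1] false OR true = true
[1.1.2.2.2] false AND true = false
[1.1.2.2] true OR false = true
[1.1.2] true OR true = true
[1.1] true AND true = true
[1] NOT true = false
[2.1] true AND true AND true AND false = false
[2.2.1] false OR false = false
[2.2.2.2.1] true OR true = true
[2.2.2.2] NOT true = false
[2.2.2] true → false = false
[2.2] false AND false = false
[2] false → false (antecedent false ⇒ implication holds) = true
[root] false OR true = true
Overall: true → merged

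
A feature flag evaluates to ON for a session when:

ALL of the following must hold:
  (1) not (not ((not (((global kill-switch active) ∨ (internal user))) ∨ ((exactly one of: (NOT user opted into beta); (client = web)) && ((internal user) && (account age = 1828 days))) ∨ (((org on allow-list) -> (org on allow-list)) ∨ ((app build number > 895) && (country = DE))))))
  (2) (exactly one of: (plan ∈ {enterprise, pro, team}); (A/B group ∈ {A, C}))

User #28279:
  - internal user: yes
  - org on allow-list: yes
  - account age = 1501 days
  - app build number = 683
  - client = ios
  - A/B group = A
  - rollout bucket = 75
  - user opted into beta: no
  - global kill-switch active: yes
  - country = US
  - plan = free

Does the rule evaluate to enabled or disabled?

Atomic conditions:
  global kill-switch active: yes → true
  internal user: yes → true
  NOT user opted into beta: no → true
  client = web: ios == web is false
  account age = 1828 days: 1501 == 1828 is false
  org on allow-list: yes → true
  app build number > 895: 683 > 895 is false
  country = DE: US == DE is false
  plan ∈ {enterprise, pro, team}: free is not in the set → false
  A/B group ∈ {A, C}: A is in the set → true
Combine:
[1.1.1.1.1] true OR true = true
[1.1.1.1] NOT true = false
[1.1.1.2.1] exactly-one(true, false) = true
[1.1.1.2.2] true AND false = false
[1.1.1.2] true AND false = false
[1.1.1.3.1] true → true = true
[1.1.1.3.2] false AND false = false
[1.1.1.3] true OR false = true
[1.1.1] false OR false OR true = true
[1.1] NOT true = false
[1] NOT false = true
[2] exactly-one(false, true) = true
[root] true AND true = true
Overall: true → enabled

Enabled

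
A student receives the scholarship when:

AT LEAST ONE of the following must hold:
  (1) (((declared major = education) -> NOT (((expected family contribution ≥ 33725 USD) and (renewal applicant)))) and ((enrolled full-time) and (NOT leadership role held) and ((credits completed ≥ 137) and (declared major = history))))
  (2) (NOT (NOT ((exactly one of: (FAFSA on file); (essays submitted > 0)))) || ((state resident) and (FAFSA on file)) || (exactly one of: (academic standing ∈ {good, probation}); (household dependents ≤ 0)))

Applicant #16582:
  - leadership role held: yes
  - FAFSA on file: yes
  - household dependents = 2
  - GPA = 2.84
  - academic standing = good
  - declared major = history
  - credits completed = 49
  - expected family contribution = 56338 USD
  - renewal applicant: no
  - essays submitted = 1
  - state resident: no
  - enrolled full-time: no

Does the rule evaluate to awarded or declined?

Atomic conditions:
  declared major = education: history == education is false
  expected family contribution ≥ 33725 USD: 56338 ≥ 33725 is true
  renewal applicant: no → false
  enrolled full-time: no → false
  NOT leadership role held: yes → false
  credits completed ≥ 137: 49 ≥ 137 is false
  declared major = history: history == history is true
  FAFSA on file: yes → true
  essays submitted > 0: 1 > 0 is true
  state resident: no → false
  academic standing ∈ {good, probation}: good is in the set → true
  household dependents ≤ 0: 2 ≤ 0 is false
Combine:
[1.1.2.1] true AND false = false
[1.1.2] NOT false = true
[1.1] false → true (antecedent false ⇒ implication holds) = true
[1.2.3] false AND true = false
[1.2] false AND false AND false = false
[1] true AND false = false
[2.1.1.1] exactly-one(true, true) = false
[2.1.1] NOT false = true
[2.1] NOT true = false
[2.2] false AND true = false
[2.3] exactly-one(true, false) = true
[2] false OR false OR true = true
[root] false OR true = true
Overall: true → awarded

Awarded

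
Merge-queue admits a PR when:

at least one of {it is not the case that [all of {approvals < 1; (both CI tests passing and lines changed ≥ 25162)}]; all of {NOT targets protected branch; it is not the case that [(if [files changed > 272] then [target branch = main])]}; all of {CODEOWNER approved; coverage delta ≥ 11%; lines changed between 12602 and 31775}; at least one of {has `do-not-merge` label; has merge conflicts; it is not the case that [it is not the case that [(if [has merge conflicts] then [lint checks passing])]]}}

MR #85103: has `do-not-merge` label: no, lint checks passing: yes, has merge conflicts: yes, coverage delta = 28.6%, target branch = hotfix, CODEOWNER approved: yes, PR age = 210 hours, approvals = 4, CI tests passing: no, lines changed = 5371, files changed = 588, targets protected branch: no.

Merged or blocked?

Atomic conditions:
  approvals < 1: 4 < 1 is false
  CI tests passing: no → false
  lines changed ≥ 25162: 5371 ≥ 25162 is false
  NOT targets protected branch: no → true
  files changed > 272: 588 > 272 is true
  target branch = main: hotfix == main is false
  CODEOWNER approved: yes → true
  coverage delta ≥ 11%: 28.6 ≥ 11 is true
  lines changed between 12602 and 31775: 5371 in [12602, 31775] is false
  has `do-not-merge` label: no → false
  has merge conflicts: yes → true
  lint checks passing: yes → true
Combine:
[1.1.2] false AND false = false
[1.1] false AND false = false
[1] NOT false = true
[2.2.1] true → false = false
[2.2] NOT false = true
[2] true AND true = true
[3] true AND true AND false = false
[4.3.1.1] true → true = true
[4.3.1] NOT true = false
[4.3] NOT false = true
[4] false OR true OR true = true
[root] true OR true OR false OR true = true
Overall: true → merged

Merged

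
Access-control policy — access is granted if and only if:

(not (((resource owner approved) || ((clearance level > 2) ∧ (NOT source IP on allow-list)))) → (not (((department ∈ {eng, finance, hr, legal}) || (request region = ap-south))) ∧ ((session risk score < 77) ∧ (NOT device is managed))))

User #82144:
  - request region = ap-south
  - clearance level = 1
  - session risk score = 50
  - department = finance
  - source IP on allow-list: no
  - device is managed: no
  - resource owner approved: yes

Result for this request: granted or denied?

Atomic conditions:
  resource owner approved: yes → true
  clearance level > 2: 1 > 2 is false
  NOT source IP on allow-list: no → true
  department ∈ {eng, finance, hr, legal}: finance is in the set → true
  request region = ap-south: ap-south == ap-south is true
  session risk score < 77: 50 < 77 is true
  NOT device is managed: no → true
Combine:
[1.1.2] false AND true = false
[1.1] true OR false = true
[1] NOT true = false
[2.1.1] true OR true = true
[2.1] NOT true = false
[2.2] true AND true = true
[2] false AND true = false
[root] false → false (antecedent false ⇒ implication holds) = true
Overall: true → granted

Granted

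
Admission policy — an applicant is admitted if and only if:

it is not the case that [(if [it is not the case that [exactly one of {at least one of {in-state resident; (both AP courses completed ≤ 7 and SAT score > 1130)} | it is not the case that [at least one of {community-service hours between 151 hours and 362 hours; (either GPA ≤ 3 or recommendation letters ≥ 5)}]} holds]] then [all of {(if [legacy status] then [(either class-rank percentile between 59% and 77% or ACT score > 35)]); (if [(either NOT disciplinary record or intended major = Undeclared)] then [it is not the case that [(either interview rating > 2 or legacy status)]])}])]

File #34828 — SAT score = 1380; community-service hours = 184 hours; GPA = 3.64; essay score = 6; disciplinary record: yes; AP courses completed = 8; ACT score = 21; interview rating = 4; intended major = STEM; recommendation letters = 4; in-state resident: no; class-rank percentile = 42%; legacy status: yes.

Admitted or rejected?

Admitted

Atomic conditions:
  in-state resident: no → false
  AP courses completed ≤ 7: 8 ≤ 7 is false
  SAT score > 1130: 1380 > 1130 is true
  community-service hours between 151 hours and 362 hours: 184 in [151, 362] is true
  GPA ≤ 3: 3.64 ≤ 3 is false
  recommendation letters ≥ 5: 4 ≥ 5 is false
  legacy status: yes → true
  class-rank percentile between 59% and 77%: 42 in [59, 77] is false
  ACT score > 35: 21 > 35 is false
  NOT disciplinary record: yes → false
  intended major = Undeclared: STEM == Undeclared is false
  interview rating > 2: 4 > 2 is true
Combine:
[1.1.1.1.2] false AND true = false
[1.1.1.1] false OR false = false
[1.1.1.2.1.2] false OR false = false
[1.1.1.2.1] true OR false = true
[1.1.1.2] NOT true = false
[1.1.1] exactly-one(false, false) = false
[1.1] NOT false = true
[1.2.1.2] false OR false = false
[1.2.1] true → false = false
[1.2.2.1] false OR false = false
[1.2.2.2.1] true OR true = true
[1.2.2.2] NOT true = false
[1.2.2] false → false (antecedent false ⇒ implication holds) = true
[1.2] false AND true = false
[1] true → false = false
[root] NOT false = true
Overall: true → admitted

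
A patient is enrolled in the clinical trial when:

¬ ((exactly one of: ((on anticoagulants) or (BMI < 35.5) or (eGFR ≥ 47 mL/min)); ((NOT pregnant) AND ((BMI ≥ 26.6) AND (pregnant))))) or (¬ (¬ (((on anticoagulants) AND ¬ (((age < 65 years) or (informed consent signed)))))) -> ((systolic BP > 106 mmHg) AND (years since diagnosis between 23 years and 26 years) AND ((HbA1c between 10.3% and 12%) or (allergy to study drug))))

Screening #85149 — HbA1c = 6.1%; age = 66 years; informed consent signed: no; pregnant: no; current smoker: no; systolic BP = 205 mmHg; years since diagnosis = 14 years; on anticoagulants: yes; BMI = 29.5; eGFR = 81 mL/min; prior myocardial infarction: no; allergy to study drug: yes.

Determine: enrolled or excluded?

Atomic conditions:
  on anticoagulants: yes → true
  BMI < 35.5: 29.5 < 35.5 is true
  eGFR ≥ 47 mL/min: 81 ≥ 47 is true
  NOT pregnant: no → true
  BMI ≥ 26.6: 29.5 ≥ 26.6 is true
  pregnant: no → false
  age < 65 years: 66 < 65 is false
  informed consent signed: no → false
  systolic BP > 106 mmHg: 205 > 106 is true
  years since diagnosis between 23 years and 26 years: 14 in [23, 26] is false
  HbA1c between 10.3% and 12%: 6.1 in [10.3, 12] is false
  allergy to study drug: yes → true
Combine:
[1.1.1] true OR true OR true = true
[1.1.2.2] true AND false = false
[1.1.2] true AND false = false
[1.1] exactly-one(true, false) = true
[1] NOT true = false
[2.1.1.1.2.1] false OR false = false
[2.1.1.1.2] NOT false = true
[2.1.1.1] true AND true = true
[2.1.1] NOT true = false
[2.1] NOT false = true
[2.2.3] false OR true = true
[2.2] true AND false AND true = false
[2] true → false = false
[root] false OR false = false
Overall: false → excluded

Excluded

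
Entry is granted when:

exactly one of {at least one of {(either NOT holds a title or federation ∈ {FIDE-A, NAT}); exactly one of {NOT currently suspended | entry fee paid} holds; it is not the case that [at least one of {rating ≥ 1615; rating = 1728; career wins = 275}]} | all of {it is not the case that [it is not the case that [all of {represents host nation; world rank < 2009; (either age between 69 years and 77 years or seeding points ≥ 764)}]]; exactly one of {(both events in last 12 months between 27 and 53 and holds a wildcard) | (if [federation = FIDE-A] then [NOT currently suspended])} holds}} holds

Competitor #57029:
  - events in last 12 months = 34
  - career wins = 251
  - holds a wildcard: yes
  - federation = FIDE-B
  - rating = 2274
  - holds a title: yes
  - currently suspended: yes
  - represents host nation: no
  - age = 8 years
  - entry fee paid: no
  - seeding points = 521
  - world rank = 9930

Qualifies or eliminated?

Eliminated

Atomic conditions:
  NOT holds a title: yes → false
  federation ∈ {FIDE-A, NAT}: FIDE-B is not in the set → false
  NOT currently suspended: yes → false
  entry fee paid: no → false
  rating ≥ 1615: 2274 ≥ 1615 is true
  rating = 1728: 2274 == 1728 is false
  career wins = 275: 251 == 275 is false
  represents host nation: no → false
  world rank < 2009: 9930 < 2009 is false
  age between 69 years and 77 years: 8 in [69, 77] is false
  seeding points ≥ 764: 521 ≥ 764 is false
  events in last 12 months between 27 and 53: 34 in [27, 53] is true
  holds a wildcard: yes → true
  federation = FIDE-A: FIDE-B == FIDE-A is false
Combine:
[1.1] false OR false = false
[1.2] exactly-one(false, false) = false
[1.3.1] true OR false OR false = true
[1.3] NOT true = false
[1] false OR false OR false = false
[2.1.1.1.3] false OR false = false
[2.1.1.1] false AND false AND false = false
[2.1.1] NOT false = true
[2.1] NOT true = false
[2.2.1] true AND true = true
[2.2.2] false → false (antecedent false ⇒ implication holds) = true
[2.2] exactly-one(true, true) = false
[2] false AND false = false
[root] exactly-one(false, false) = false
Overall: false → eliminated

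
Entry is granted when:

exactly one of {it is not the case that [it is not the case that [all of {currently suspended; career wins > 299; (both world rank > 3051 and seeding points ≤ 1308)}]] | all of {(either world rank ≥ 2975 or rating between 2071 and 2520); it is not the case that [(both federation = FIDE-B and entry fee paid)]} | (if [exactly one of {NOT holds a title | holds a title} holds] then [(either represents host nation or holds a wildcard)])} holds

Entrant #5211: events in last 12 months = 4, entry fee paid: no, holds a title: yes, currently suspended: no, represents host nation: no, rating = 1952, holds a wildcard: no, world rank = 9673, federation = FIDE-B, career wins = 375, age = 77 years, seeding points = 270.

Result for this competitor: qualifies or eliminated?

Atomic conditions:
  currently suspended: no → false
  career wins > 299: 375 > 299 is true
  world rank > 3051: 9673 > 3051 is true
  seeding points ≤ 1308: 270 ≤ 1308 is true
  world rank ≥ 2975: 9673 ≥ 2975 is true
  rating between 2071 and 2520: 1952 in [2071, 2520] is false
  federation = FIDE-B: FIDE-B == FIDE-B is true
  entry fee paid: no → false
  NOT holds a title: yes → false
  holds a title: yes → true
  represents host nation: no → false
  holds a wildcard: no → false
Combine:
[1.1.1.3] true AND true = true
[1.1.1] false AND true AND true = false
[1.1] NOT false = true
[1] NOT true = false
[2.1] true OR false = true
[2.2.1] true AND false = false
[2.2] NOT false = true
[2] true AND true = true
[3.1] exactly-one(false, true) = true
[3.2] false OR false = false
[3] true → false = false
[root] exactly-one(false, true, false) = true
Overall: true → qualifies

Qualifies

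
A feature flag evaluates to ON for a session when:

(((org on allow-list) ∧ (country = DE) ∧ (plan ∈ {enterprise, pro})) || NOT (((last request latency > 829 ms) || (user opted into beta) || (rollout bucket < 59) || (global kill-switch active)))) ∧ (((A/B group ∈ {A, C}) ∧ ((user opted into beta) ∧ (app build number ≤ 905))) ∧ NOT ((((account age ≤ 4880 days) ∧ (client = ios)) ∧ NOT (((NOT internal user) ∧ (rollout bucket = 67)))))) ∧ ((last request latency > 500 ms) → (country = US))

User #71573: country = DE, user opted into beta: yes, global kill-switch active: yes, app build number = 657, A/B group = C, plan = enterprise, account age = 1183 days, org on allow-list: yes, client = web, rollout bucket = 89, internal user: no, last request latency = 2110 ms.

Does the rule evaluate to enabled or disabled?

Atomic conditions:
  org on allow-list: yes → true
  country = DE: DE == DE is true
  plan ∈ {enterprise, pro}: enterprise is in the set → true
  last request latency > 829 ms: 2110 > 829 is true
  user opted into beta: yes → true
  rollout bucket < 59: 89 < 59 is false
  global kill-switch active: yes → true
  A/B group ∈ {A, C}: C is in the set → true
  app build number ≤ 905: 657 ≤ 905 is true
  account age ≤ 4880 days: 1183 ≤ 4880 is true
  client = ios: web == ios is false
  NOT internal user: no → true
  rollout bucket = 67: 89 == 67 is false
  last request latency > 500 ms: 2110 > 500 is true
  country = US: DE == US is false
Combine:
[1.1] true AND true AND true = true
[1.2.1] true OR true OR false OR true = true
[1.2] NOT true = false
[1] true OR false = true
[2.1.2] true AND true = true
[2.1] true AND true = true
[2.2.1.1] true AND false = false
[2.2.1.2.1] true AND false = false
[2.2.1.2] NOT false = true
[2.2.1] false AND true = false
[2.2] NOT false = true
[2] true AND true = true
[3] true → false = false
[root] true AND true AND false = false
Overall: false → disabled

Disabled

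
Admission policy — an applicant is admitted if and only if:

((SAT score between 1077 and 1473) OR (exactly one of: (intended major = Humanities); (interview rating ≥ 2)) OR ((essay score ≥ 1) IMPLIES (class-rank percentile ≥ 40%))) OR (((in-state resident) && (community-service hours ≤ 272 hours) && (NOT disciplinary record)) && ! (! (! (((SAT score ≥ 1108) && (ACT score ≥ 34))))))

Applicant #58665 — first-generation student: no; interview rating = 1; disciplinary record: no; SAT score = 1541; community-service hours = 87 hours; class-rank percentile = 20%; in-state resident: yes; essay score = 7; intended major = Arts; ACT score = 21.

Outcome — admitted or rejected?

Admitted

Atomic conditions:
  SAT score between 1077 and 1473: 1541 in [1077, 1473] is false
  intended major = Humanities: Arts == Humanities is false
  interview rating ≥ 2: 1 ≥ 2 is false
  essay score ≥ 1: 7 ≥ 1 is true
  class-rank percentile ≥ 40%: 20 ≥ 40 is false
  in-state resident: yes → true
  community-service hours ≤ 272 hours: 87 ≤ 272 is true
  NOT disciplinary record: no → true
  SAT score ≥ 1108: 1541 ≥ 1108 is true
  ACT score ≥ 34: 21 ≥ 34 is false
Combine:
[1.2] exactly-one(false, false) = false
[1.3] true → false = false
[1] false OR false OR false = false
[2.1] true AND true AND true = true
[2.2.1.1.1] true AND false = false
[2.2.1.1] NOT false = true
[2.2.1] NOT true = false
[2.2] NOT false = true
[2] true AND true = true
[root] false OR true = true
Overall: true → admitted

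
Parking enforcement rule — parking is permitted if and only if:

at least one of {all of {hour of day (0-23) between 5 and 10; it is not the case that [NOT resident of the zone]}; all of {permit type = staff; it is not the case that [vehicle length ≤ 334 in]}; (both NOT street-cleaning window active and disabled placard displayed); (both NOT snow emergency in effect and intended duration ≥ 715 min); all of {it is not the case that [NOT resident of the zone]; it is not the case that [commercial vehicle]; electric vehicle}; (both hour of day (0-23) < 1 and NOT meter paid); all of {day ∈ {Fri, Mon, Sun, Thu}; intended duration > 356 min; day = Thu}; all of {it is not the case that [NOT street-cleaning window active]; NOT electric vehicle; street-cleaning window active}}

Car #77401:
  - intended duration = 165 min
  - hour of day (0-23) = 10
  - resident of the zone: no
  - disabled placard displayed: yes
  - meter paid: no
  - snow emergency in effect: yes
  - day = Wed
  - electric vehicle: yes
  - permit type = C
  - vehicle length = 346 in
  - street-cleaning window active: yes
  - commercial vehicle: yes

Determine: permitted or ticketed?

Atomic conditions:
  hour of day (0-23) between 5 and 10: 10 in [5, 10] is true
  NOT resident of the zone: no → true
  permit type = staff: C == staff is false
  vehicle length ≤ 334 in: 346 ≤ 334 is false
  NOT street-cleaning window active: yes → false
  disabled placard displayed: yes → true
  NOT snow emergency in effect: yes → false
  intended duration ≥ 715 min: 165 ≥ 715 is false
  commercial vehicle: yes → true
  electric vehicle: yes → true
  hour of day (0-23) < 1: 10 < 1 is false
  NOT meter paid: no → true
  day ∈ {Fri, Mon, Sun, Thu}: Wed is not in the set → false
  intended duration > 356 min: 165 > 356 is false
  day = Thu: Wed == Thu is false
  NOT electric vehicle: yes → false
  street-cleaning window active: yes → true
Combine:
[1.2] NOT true = false
[1] true AND false = false
[2.2] NOT false = true
[2] false AND true = false
[3] false AND true = false
[4] false AND false = false
[5.1] NOT true = false
[5.2] NOT true = false
[5] false AND false AND true = false
[6] false AND true = false
[7] false AND false AND false = false
[8.1] NOT false = true
[8] true AND false AND true = false
[root] false OR false OR false OR false OR false OR false OR false OR false = false
Overall: false → ticketed

Ticketed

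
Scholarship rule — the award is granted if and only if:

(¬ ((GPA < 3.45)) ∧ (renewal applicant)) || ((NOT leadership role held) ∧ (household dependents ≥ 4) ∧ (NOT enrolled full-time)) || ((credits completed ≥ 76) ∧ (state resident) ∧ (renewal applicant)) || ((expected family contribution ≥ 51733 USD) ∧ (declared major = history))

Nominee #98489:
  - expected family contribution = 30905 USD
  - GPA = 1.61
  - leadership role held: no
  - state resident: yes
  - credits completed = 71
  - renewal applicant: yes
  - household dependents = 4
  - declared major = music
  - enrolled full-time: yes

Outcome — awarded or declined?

Atomic conditions:
  GPA < 3.45: 1.61 < 3.45 is true
  renewal applicant: yes → true
  NOT leadership role held: no → true
  household dependents ≥ 4: 4 ≥ 4 is true
  NOT enrolled full-time: yes → false
  credits completed ≥ 76: 71 ≥ 76 is false
  state resident: yes → true
  expected family contribution ≥ 51733 USD: 30905 ≥ 51733 is false
  declared major = history: music == history is false
Combine:
[1.1] NOT true = false
[1] false AND true = false
[2] true AND true AND false = false
[3] false AND true AND true = false
[4] false AND false = false
[root] false OR false OR false OR false = false
Overall: false → declined

Declined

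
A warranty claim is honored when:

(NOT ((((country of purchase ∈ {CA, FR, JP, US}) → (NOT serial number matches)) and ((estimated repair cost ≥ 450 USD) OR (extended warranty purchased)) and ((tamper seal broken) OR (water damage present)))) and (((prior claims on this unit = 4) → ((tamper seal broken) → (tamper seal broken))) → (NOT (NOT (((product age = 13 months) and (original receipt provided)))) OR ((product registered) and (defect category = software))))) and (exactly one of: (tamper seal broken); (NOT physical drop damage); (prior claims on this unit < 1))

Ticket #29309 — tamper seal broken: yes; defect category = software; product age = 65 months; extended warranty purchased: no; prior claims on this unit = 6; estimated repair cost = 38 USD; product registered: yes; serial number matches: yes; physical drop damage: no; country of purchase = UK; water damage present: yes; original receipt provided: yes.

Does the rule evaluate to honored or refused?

Refused

Atomic conditions:
  country of purchase ∈ {CA, FR, JP, US}: UK is not in the set → false
  NOT serial number matches: yes → false
  estimated repair cost ≥ 450 USD: 38 ≥ 450 is false
  extended warranty purchased: no → false
  tamper seal broken: yes → true
  water damage present: yes → true
  prior claims on this unit = 4: 6 == 4 is false
  product age = 13 months: 65 == 13 is false
  original receipt provided: yes → true
  product registered: yes → true
  defect category = software: software == software is true
  NOT physical drop damage: no → true
  prior claims on this unit < 1: 6 < 1 is false
Combine:
[1.1.1.1] false → false (antecedent false ⇒ implication holds) = true
[1.1.1.2] false OR false = false
[1.1.1.3] true OR true = true
[1.1.1] true AND false AND true = false
[1.1] NOT false = true
[1.2.1.2] true → true = true
[1.2.1] false → true (antecedent false ⇒ implication holds) = true
[1.2.2.1.1.1] false AND true = false
[1.2.2.1.1] NOT false = true
[1.2.2.1] NOT true = false
[1.2.2.2] true AND true = true
[1.2.2] false OR true = true
[1.2] true → true = true
[1] true AND true = true
[2] exactly-one(true, true, false) = false
[root] true AND false = false
Overall: false → refused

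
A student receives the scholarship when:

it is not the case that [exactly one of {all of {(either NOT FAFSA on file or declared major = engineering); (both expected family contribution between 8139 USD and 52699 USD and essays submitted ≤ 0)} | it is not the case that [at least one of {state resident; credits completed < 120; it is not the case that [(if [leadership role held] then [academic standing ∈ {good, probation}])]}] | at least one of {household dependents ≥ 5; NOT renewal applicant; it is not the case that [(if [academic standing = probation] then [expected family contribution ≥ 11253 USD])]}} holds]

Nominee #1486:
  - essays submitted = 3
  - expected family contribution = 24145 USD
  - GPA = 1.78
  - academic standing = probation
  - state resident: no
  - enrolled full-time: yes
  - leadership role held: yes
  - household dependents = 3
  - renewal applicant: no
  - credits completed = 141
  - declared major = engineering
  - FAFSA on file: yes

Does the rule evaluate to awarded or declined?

Atomic conditions:
  NOT FAFSA on file: yes → false
  declared major = engineering: engineering == engineering is true
  expected family contribution between 8139 USD and 52699 USD: 24145 in [8139, 52699] is true
  essays submitted ≤ 0: 3 ≤ 0 is false
  state resident: no → false
  credits completed < 120: 141 < 120 is false
  leadership role held: yes → true
  academic standing ∈ {good, probation}: probation is in the set → true
  household dependents ≥ 5: 3 ≥ 5 is false
  NOT renewal applicant: no → true
  academic standing = probation: probation == probation is true
  expected family contribution ≥ 11253 USD: 24145 ≥ 11253 is true
Combine:
[1.1.1] false OR true = true
[1.1.2] true AND false = false
[1.1] true AND false = false
[1.2.1.3.1] true → true = true
[1.2.1.3] NOT true = false
[1.2.1] false OR false OR false = false
[1.2] NOT false = true
[1.3.3.1] true → true = true
[1.3.3] NOT true = false
[1.3] false OR true OR false = true
[1] exactly-one(false, true, true) = false
[root] NOT false = true
Overall: true → awarded

Awarded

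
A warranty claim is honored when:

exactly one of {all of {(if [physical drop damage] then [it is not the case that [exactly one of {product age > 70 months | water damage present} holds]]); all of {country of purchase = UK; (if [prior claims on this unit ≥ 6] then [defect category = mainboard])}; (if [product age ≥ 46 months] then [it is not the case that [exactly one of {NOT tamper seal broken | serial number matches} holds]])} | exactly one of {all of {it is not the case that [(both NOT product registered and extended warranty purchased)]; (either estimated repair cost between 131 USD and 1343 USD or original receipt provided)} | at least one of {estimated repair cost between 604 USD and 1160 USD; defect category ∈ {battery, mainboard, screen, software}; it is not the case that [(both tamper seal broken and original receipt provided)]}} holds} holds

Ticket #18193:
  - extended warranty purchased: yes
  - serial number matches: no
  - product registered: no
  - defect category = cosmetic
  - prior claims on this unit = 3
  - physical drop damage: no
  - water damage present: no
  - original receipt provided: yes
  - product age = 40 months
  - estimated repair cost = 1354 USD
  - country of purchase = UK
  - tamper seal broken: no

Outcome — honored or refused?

Atomic conditions:
  physical drop damage: no → false
  product age > 70 months: 40 > 70 is false
  water damage present: no → false
  country of purchase = UK: UK == UK is true
  prior claims on this unit ≥ 6: 3 ≥ 6 is false
  defect category = mainboard: cosmetic == mainboard is false
  product age ≥ 46 months: 40 ≥ 46 is false
  NOT tamper seal broken: no → true
  serial number matches: no → false
  NOT product registered: no → true
  extended warranty purchased: yes → true
  estimated repair cost between 131 USD and 1343 USD: 1354 in [131, 1343] is false
  original receipt provided: yes → true
  estimated repair cost between 604 USD and 1160 USD: 1354 in [604, 1160] is false
  defect category ∈ {battery, mainboard, screen, software}: cosmetic is not in the set → false
  tamper seal broken: no → false
Combine:
[1.1.2.1] exactly-one(false, false) = false
[1.1.2] NOT false = true
[1.1] false → true (antecedent false ⇒ implication holds) = true
[1.2.2] false → false (antecedent false ⇒ implication holds) = true
[1.2] true AND true = true
[1.3.2.1] exactly-one(true, false) = true
[1.3.2] NOT true = false
[1.3] false → false (antecedent false ⇒ implication holds) = true
[1] true AND true AND true = true
[2.1.1.1] true AND true = true
[2.1.1] NOT true = false
[2.1.2] false OR true = true
[2.1] false AND true = false
[2.2.3.1] false AND true = false
[2.2.3] NOT false = true
[2.2] false OR false OR true = true
[2] exactly-one(false, true) = true
[root] exactly-one(true, true) = false
Overall: false → refused

Refused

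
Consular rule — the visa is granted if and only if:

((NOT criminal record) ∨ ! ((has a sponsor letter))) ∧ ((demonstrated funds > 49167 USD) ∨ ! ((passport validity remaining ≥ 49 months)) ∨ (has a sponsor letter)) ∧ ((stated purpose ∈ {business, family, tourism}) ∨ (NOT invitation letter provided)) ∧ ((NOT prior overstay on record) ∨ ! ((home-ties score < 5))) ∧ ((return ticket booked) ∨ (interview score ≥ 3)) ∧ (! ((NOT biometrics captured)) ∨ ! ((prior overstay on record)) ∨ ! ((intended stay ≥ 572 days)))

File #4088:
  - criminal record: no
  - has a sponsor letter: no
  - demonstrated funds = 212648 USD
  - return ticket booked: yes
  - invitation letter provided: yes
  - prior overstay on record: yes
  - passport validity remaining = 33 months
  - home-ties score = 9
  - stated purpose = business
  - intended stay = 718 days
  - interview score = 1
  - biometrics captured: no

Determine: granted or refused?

Atomic conditions:
  NOT criminal record: no → true
  has a sponsor letter: no → false
  demonstrated funds > 49167 USD: 212648 > 49167 is true
  passport validity remaining ≥ 49 months: 33 ≥ 49 is false
  stated purpose ∈ {business, family, tourism}: business is in the set → true
  NOT invitation letter provided: yes → false
  NOT prior overstay on record: yes → false
  home-ties score < 5: 9 < 5 is false
  return ticket booked: yes → true
  interview score ≥ 3: 1 ≥ 3 is false
  NOT biometrics captured: no → true
  prior overstay on record: yes → true
  intended stay ≥ 572 days: 718 ≥ 572 is true
Combine:
[1.2] NOT false = true
[1] true OR true = true
[2.2] NOT false = true
[2] true OR true OR false = true
[3] true OR false = true
[4.2] NOT false = true
[4] false OR true = true
[5] true OR false = true
[6.1] NOT true = false
[6.2] NOT true = false
[6.3] NOT true = false
[6] false OR false OR false = false
[root] true AND true AND true AND true AND true AND false = false
Overall: false → refused

Refused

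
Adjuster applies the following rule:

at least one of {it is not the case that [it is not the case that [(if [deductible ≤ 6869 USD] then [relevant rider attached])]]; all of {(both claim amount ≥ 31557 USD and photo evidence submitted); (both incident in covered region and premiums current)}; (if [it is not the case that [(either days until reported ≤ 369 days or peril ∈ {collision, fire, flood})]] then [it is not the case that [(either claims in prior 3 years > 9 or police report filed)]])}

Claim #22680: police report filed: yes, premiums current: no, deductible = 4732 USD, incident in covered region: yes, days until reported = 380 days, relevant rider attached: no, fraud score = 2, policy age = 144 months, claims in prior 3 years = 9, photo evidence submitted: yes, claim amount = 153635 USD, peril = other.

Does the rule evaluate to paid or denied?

Denied

Atomic conditions:
  deductible ≤ 6869 USD: 4732 ≤ 6869 is true
  relevant rider attached: no → false
  claim amount ≥ 31557 USD: 153635 ≥ 31557 is true
  photo evidence submitted: yes → true
  incident in covered region: yes → true
  premiums current: no → false
  days until reported ≤ 369 days: 380 ≤ 369 is false
  peril ∈ {collision, fire, flood}: other is not in the set → false
  claims in prior 3 years > 9: 9 > 9 is false
  police report filed: yes → true
Combine:
[1.1.1] true → false = false
[1.1] NOT false = true
[1] NOT true = false
[2.1] true AND true = true
[2.2] true AND false = false
[2] true AND false = false
[3.1.1] false OR false = false
[3.1] NOT false = true
[3.2.1] false OR true = true
[3.2] NOT true = false
[3] true → false = false
[root] false OR false OR false = false
Overall: false → denied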